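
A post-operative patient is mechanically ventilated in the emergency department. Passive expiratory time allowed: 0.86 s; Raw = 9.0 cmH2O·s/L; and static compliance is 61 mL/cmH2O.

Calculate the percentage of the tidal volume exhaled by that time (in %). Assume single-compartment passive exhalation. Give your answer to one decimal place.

τ = R × C = 9.0 × 61 mL/cmH2O = 9.0 × 0.061 L/cmH2O = 0.549 s.
Passive exhalation: V(t)/V₀ = e^(−t/τ) = e^(−0.86/0.549) = 0.2088.
Fraction exhaled = 1 − 0.2088 = 0.7912 → 79.12%.

79.1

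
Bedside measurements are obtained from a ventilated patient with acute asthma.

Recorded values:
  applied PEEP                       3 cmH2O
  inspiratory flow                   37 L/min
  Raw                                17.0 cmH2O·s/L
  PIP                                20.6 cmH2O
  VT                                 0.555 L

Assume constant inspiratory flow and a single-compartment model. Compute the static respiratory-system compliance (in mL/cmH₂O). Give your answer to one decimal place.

78.0

Flow: 37 L/min ÷ 60 = 0.6167 L/s.
Equation of motion (constant flow): PIP = Vt/C + R·V̇ + PEEP.
Vt/C = PIP − R·V̇ − PEEP = 20.6 − 17.0×0.6167 − 3 = 20.6 − 10.484 − 3 = 7.116 cmH2O.
C = Vt / 7.116 = 555 / 7.116 = 77.993 mL/cmH2O.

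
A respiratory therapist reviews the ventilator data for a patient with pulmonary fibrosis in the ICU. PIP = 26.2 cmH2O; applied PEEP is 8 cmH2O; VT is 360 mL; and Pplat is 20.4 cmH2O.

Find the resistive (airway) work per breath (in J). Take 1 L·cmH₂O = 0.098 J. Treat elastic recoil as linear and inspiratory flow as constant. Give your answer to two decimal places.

0.20

With constant inspiratory flow the resistive pressure is constant at PIP − Pplat = 26.2 − 20.4 = 5.8 cmH2O, so resistive work = 5.8 × 0.360 = 2.088 L·cmH2O.
× 0.098 J/(L·cmH2O) → 0.2046 J.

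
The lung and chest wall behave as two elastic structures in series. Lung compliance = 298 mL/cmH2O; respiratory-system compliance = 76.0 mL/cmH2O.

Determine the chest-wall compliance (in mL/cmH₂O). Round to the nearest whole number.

1/Ccw = 1/Crs − 1/CL.
1/Ccw = 1/76.0 − 1/298 = 0.009802.
Ccw = 102.02 mL/cmH2O.

102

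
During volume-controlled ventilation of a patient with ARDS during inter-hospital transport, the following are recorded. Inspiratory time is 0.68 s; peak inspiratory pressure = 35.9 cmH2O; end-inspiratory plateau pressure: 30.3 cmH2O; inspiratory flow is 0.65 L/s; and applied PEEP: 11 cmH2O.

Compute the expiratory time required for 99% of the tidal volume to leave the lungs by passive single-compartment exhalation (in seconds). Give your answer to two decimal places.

0.91

Vt = flow × Ti = 0.65 L/s × 0.68 s × 1000 mL/L = 442.0 mL.
R = (PIP − Pplat)/V̇ = (35.9 − 30.3) / 0.65 = 5.6/0.65 = 8.615 cmH2O·s/L.
C = Vt/(Pplat − PEEP) = 442.0 / (30.3 − 11) = 442.0/19.3 = 22.902 mL/cmH2O.
τ = R × C = 8.615 × 0.0229 L/cmH2O = 0.1973 s.
t = −τ·ln(1 − 0.99) = −0.1973·ln(0.01) = 0.9086 s.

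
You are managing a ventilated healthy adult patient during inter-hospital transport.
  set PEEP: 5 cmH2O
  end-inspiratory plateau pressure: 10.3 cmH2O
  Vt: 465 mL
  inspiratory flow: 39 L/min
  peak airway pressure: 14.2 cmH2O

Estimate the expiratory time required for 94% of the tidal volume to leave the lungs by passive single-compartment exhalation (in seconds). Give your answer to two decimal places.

Flow: 39 L/min ÷ 60 = 0.65 L/s.
R = (PIP − Pplat)/V̇ = (14.2 − 10.3) / 0.65 = 3.9/0.65 = 6.0 cmH2O·s/L.
C = Vt/(Pplat − PEEP) = 465.0 / (10.3 − 5) = 465.0/5.3 = 87.736 mL/cmH2O.
τ = R × C = 6.0 × 0.08774 L/cmH2O = 0.5264 s.
t = −τ·ln(1 − 0.94) = −0.5264·ln(0.06) = 1.481 s.

1.48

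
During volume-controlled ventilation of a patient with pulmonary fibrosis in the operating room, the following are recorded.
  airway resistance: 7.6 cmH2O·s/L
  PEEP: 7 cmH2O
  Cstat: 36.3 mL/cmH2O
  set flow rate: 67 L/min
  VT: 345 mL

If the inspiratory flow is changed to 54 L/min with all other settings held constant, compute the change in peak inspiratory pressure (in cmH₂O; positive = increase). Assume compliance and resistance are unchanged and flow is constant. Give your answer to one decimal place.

-1.6

Flow: 67 L/min ÷ 60 = 1.1167 L/s.
New flow: 54 L/min ÷ 60 = 0.9 L/s.
PIP = Vt/C + R·V̇ + PEEP (constant-flow equation of motion).
Only the resistive term changes: ΔPIP = R × ΔV̇ = 7.6 × (0.9 − 1.1167) = 7.6 × -0.2167 = -1.647 cmH2O.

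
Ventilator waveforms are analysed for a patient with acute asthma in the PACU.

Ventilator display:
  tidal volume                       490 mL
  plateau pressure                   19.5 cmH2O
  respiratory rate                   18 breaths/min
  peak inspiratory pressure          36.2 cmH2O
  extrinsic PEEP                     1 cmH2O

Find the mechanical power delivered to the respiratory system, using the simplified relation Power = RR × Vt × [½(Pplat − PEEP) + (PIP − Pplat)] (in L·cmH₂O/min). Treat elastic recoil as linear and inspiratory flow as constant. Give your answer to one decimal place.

228.9

Per-breath work = Vt × [½(Pplat−PEEP) + (PIP−Pplat)] = 0.490 × [0.5×18.5 + 16.7] = 0.490 × 25.95 = 12.716 L·cmH2O.
Power = 18 × 12.716 = 228.89 L·cmH2O/min.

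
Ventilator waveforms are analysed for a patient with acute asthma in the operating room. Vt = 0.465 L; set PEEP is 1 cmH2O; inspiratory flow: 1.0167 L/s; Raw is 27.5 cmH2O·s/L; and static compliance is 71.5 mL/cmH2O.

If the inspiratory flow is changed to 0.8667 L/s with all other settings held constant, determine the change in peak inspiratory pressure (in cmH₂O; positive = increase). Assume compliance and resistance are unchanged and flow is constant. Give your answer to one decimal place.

-4.1

PIP = Vt/C + R·V̇ + PEEP (constant-flow equation of motion).
Only the resistive term changes: ΔPIP = R × ΔV̇ = 27.5 × (0.8667 − 1.0167) = 27.5 × -0.15 = -4.125 cmH2O.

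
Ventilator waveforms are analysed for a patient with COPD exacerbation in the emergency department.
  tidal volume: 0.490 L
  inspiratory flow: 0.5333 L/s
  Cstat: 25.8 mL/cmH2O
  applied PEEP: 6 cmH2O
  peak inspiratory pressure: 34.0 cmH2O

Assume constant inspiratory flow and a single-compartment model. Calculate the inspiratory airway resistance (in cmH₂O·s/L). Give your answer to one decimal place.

16.9

Equation of motion (constant flow): PIP = Vt/C + R·V̇ + PEEP.
R·V̇ = PIP − Vt/C − PEEP = 34.0 − 490/25.8 − 6 = 34.0 − 18.992 − 6 = 9.008 cmH2O.
R = 9.008 / 0.5333 = 16.891 cmH2O·s/L.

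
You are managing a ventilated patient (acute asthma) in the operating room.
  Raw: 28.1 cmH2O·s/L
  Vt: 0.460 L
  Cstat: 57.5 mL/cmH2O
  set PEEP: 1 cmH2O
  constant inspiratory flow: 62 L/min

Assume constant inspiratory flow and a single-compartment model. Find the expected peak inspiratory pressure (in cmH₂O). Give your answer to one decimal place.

38.0

Flow: 62 L/min ÷ 60 = 1.0333 L/s.
Equation of motion (constant flow): PIP = Vt/C + R·V̇ + PEEP.
PIP = 460/57.5 + 28.1×1.0333 + 1 = 8.0 + 29.036 + 1 = 38.036 cmH2O.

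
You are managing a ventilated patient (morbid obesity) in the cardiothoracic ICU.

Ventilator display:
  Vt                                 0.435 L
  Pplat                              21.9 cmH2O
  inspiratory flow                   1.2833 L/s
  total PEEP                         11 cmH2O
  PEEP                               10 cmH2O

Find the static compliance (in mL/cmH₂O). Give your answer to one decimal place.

39.9

End-expiratory occlusion gives total PEEP = 11 cmH2O (intrinsic PEEP = 11 − 10 = 1). Use total PEEP for the elastic gradient.
Cstat = Vt / (Pplat − PEEPtotal) = 435 / (21.9 − 11) = 435 / 10.9 = 39.908 mL/cmH2O.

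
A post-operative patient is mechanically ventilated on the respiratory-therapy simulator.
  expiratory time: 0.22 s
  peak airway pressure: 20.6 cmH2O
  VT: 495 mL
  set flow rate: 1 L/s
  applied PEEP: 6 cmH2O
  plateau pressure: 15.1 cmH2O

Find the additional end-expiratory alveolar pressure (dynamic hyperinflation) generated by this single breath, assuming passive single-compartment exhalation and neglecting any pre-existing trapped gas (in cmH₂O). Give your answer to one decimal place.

4.4

R = (PIP − Pplat)/V̇ = (20.6 − 15.1) / 1 = 5.5/1 = 5.5 cmH2O·s/L.
C = Vt/(Pplat − PEEP) = 495.0 / (15.1 − 6) = 495.0/9.1 = 54.396 mL/cmH2O.
τ = R × C = 5.5 × 0.0544 L/cmH2O = 0.2992 s.
Fraction remaining = e^(−Te/τ) = e^(−0.22/0.2992) = 0.4794; trapped volume = 495.0 × 0.4794 = 237.3 mL.
Additional alveolar pressure from trapping ≈ V_trapped / C = 237.3 / 54.396 = 4.362 cmH2O.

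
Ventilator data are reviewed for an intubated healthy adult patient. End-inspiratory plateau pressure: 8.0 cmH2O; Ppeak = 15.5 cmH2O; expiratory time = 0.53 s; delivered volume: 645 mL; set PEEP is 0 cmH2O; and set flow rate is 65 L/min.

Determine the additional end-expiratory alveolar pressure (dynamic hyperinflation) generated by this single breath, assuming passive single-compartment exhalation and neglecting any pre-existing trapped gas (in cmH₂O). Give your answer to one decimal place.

3.1

Flow: 65 L/min ÷ 60 = 1.0833 L/s.
R = (PIP − Pplat)/V̇ = (15.5 − 8.0) / 1.0833 = 7.5/1.0833 = 6.923 cmH2O·s/L.
C = Vt/(Pplat − PEEP) = 645.0 / (8.0 − 0) = 645.0/8.0 = 80.625 mL/cmH2O.
τ = R × C = 6.923 × 0.08063 L/cmH2O = 0.5582 s.
Fraction remaining = e^(−Te/τ) = e^(−0.53/0.5582) = 0.3869; trapped volume = 645.0 × 0.3869 = 249.55 mL.
Additional alveolar pressure from trapping ≈ V_trapped / C = 249.55 / 80.625 = 3.095 cmH2O.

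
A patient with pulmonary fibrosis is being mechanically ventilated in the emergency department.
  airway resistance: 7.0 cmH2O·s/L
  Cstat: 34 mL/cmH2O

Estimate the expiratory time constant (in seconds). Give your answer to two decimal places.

τ = R × C = 7.0 × 34 mL/cmH2O = 7.0 × 0.034 L/cmH2O = 0.238 s.

0.24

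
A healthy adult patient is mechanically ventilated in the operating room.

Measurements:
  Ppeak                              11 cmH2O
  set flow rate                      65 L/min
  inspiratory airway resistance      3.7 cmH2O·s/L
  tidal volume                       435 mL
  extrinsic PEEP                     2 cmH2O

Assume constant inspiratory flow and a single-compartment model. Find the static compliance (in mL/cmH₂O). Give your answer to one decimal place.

Flow: 65 L/min ÷ 60 = 1.0833 L/s.
Equation of motion (constant flow): PIP = Vt/C + R·V̇ + PEEP.
Vt/C = PIP − R·V̇ − PEEP = 11 − 3.7×1.0833 − 2 = 11 − 4.008 − 2 = 4.992 cmH2O.
C = Vt / 4.992 = 435 / 4.992 = 87.139 mL/cmH2O.

87.1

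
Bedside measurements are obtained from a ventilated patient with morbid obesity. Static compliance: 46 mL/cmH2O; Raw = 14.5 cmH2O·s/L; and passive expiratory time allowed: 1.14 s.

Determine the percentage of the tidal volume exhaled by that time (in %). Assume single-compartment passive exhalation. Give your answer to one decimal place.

τ = R × C = 14.5 × 46 mL/cmH2O = 14.5 × 0.046 L/cmH2O = 0.667 s.
Passive exhalation: V(t)/V₀ = e^(−t/τ) = e^(−1.14/0.667) = 0.181.
Fraction exhaled = 1 − 0.181 = 0.819 → 81.9%.

81.9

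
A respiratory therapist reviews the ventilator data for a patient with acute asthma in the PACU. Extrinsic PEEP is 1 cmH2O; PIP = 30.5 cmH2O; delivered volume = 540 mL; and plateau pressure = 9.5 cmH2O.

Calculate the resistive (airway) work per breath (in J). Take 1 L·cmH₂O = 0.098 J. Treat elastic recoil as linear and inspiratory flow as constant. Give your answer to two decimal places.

1.11

With constant inspiratory flow the resistive pressure is constant at PIP − Pplat = 30.5 − 9.5 = 21.0 cmH2O, so resistive work = 21.0 × 0.540 = 11.34 L·cmH2O.
× 0.098 J/(L·cmH2O) → 1.111 J.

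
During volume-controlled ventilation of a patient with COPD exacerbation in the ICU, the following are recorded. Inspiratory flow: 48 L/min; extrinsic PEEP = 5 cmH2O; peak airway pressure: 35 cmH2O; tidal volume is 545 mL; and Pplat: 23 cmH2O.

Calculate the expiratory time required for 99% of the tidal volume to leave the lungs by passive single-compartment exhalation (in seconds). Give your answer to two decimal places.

Flow: 48 L/min ÷ 60 = 0.8 L/s.
R = (PIP − Pplat)/V̇ = (35 − 23) / 0.8 = 12.0/0.8 = 15.0 cmH2O·s/L.
C = Vt/(Pplat − PEEP) = 545.0 / (23 − 5) = 545.0/18.0 = 30.278 mL/cmH2O.
τ = R × C = 15.0 × 0.03028 L/cmH2O = 0.4542 s.
t = −τ·ln(1 − 0.99) = −0.4542·ln(0.01) = 2.092 s.

2.09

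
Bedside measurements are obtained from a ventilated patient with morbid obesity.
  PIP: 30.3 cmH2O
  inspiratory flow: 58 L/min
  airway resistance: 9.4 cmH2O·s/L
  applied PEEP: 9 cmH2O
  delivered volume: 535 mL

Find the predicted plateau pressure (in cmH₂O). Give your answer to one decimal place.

Flow: 58 L/min ÷ 60 = 0.9667 L/s.
Pplat = PIP − Raw × flow = 30.3 − 9.4 × 0.9667 = 30.3 − 9.087 = 21.213 cmH2O.

21.2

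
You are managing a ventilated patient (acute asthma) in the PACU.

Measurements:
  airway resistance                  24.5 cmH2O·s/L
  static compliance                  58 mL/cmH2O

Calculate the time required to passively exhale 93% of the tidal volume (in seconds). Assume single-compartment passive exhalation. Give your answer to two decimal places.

3.78

τ = R × C = 24.5 × 58 mL/cmH2O = 24.5 × 0.058 L/cmH2O = 1.421 s.
Exhaled fraction f = 1 − e^(−t/τ) → t = −τ·ln(1 − f) = −1.421·ln(0.07) = 3.779 s.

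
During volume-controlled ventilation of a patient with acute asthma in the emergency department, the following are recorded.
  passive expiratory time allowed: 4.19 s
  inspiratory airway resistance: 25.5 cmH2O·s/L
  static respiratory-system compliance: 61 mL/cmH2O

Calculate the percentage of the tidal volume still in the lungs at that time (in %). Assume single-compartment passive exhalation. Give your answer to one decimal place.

6.8

τ = R × C = 25.5 × 61 mL/cmH2O = 25.5 × 0.061 L/cmH2O = 1.556 s.
Passive exhalation: V(t)/V₀ = e^(−t/τ) = e^(−4.19/1.556) = 0.06769.
Fraction remaining = 0.06769 → 6.769%.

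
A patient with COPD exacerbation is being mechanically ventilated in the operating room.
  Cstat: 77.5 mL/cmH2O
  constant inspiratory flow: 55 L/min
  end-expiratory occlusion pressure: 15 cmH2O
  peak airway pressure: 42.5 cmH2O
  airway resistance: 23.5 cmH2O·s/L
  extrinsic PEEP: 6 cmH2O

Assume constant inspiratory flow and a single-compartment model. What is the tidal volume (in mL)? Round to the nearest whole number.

Flow: 55 L/min ÷ 60 = 0.9167 L/s.
Total PEEP = 15 cmH2O (set 6 + intrinsic 9); this is the baseline alveolar pressure.
Equation of motion (constant flow): PIP = Vt/C + R·V̇ + PEEP.
Vt/C = PIP − R·V̇ − PEEP = 42.5 − 21.542 − 15 = 5.958 cmH2O.
Vt = C × 5.958 = 77.5 × 5.958 = 461.75 mL.

462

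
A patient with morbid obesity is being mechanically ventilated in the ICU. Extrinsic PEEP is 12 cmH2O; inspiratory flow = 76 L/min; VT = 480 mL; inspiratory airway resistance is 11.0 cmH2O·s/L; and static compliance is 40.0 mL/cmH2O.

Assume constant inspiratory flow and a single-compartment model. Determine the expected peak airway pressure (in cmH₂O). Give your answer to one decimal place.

37.9

Flow: 76 L/min ÷ 60 = 1.2667 L/s.
Equation of motion (constant flow): PIP = Vt/C + R·V̇ + PEEP.
PIP = 480/40.0 + 11.0×1.2667 + 12 = 12.0 + 13.934 + 12 = 37.934 cmH2O.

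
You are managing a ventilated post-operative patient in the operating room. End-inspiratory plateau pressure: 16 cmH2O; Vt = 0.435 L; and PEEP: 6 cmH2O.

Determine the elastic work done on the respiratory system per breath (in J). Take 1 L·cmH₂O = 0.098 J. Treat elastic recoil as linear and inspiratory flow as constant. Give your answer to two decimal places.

Elastic work ≈ ½ × (Pplat − PEEP) × Vt = 0.5 × (16 − 6) × 0.435 L = 0.5 × 10.0 × 0.435 = 2.175 L·cmH2O.
× 0.098 J/(L·cmH2O) → 0.2132 J.

0.21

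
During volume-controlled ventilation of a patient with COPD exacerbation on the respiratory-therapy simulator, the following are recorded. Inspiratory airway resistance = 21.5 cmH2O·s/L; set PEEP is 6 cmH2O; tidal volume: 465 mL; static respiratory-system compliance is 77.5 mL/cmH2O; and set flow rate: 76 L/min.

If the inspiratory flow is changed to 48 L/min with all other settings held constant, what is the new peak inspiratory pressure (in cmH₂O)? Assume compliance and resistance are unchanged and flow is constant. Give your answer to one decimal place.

29.2

Flow: 76 L/min ÷ 60 = 1.2667 L/s.
New flow: 48 L/min ÷ 60 = 0.8 L/s.
PIP = Vt/C + R·V̇ + PEEP (constant-flow equation of motion).
Only the resistive term changes: ΔPIP = R × ΔV̇ = 21.5 × (0.8 − 1.2667) = 21.5 × -0.4667 = -10.034 cmH2O.
Original PIP = 465/77.5 + 21.5×1.2667 + 6 = 39.234 cmH2O; new PIP = 39.234 + (-10.034) = 29.2 cmH2O.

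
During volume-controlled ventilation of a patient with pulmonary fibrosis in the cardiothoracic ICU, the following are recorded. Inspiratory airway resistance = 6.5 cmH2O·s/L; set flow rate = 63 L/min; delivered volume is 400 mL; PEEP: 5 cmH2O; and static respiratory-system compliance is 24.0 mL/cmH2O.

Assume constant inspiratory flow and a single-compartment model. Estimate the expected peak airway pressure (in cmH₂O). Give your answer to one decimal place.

28.5

Flow: 63 L/min ÷ 60 = 1.05 L/s.
Equation of motion (constant flow): PIP = Vt/C + R·V̇ + PEEP.
PIP = 400/24.0 + 6.5×1.05 + 5 = 16.667 + 6.825 + 5 = 28.492 cmH2O.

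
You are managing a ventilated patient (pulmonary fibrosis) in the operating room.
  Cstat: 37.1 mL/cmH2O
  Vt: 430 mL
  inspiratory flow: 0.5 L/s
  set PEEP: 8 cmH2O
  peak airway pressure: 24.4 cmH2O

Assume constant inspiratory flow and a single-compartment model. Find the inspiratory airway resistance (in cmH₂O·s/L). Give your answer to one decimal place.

9.6

Equation of motion (constant flow): PIP = Vt/C + R·V̇ + PEEP.
R·V̇ = PIP − Vt/C − PEEP = 24.4 − 430/37.1 − 8 = 24.4 − 11.59 − 8 = 4.81 cmH2O.
R = 4.81 / 0.5 = 9.62 cmH2O·s/L.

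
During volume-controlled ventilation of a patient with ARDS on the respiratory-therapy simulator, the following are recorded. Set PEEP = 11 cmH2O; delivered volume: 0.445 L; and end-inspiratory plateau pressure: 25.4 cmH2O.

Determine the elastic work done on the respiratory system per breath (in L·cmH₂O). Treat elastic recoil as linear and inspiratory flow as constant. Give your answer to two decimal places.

3.20

Elastic work ≈ ½ × (Pplat − PEEP) × Vt = 0.5 × (25.4 − 11) × 0.445 L = 0.5 × 14.4 × 0.445 = 3.204 L·cmH2O.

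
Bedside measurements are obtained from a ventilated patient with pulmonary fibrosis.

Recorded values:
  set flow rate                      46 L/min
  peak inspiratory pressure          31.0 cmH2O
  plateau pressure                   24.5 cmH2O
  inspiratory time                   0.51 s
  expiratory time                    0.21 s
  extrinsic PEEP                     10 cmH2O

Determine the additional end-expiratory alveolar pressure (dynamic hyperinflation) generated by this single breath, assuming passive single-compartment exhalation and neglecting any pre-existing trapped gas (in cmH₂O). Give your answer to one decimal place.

5.8

Flow: 46 L/min ÷ 60 = 0.7667 L/s.
Vt = flow × Ti = 0.7667 L/s × 0.51 s × 1000 mL/L = 391.02 mL.
R = (PIP − Pplat)/V̇ = (31.0 − 24.5) / 0.7667 = 6.5/0.7667 = 8.478 cmH2O·s/L.
C = Vt/(Pplat − PEEP) = 391.02 / (24.5 − 10) = 391.02/14.5 = 26.967 mL/cmH2O.
τ = R × C = 8.478 × 0.02697 L/cmH2O = 0.2287 s.
Fraction remaining = e^(−Te/τ) = e^(−0.21/0.2287) = 0.3992; trapped volume = 391.02 × 0.3992 = 156.1 mL.
Additional alveolar pressure from trapping ≈ V_trapped / C = 156.1 / 26.967 = 5.789 cmH2O.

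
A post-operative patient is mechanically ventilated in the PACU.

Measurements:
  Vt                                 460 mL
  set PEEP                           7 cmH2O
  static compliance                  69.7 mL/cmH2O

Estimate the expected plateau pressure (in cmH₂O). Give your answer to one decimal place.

13.6

Pplat = PEEP + Vt / Cstat = 7 + 460 / 69.7 = 7 + 6.6 = 13.6 cmH2O.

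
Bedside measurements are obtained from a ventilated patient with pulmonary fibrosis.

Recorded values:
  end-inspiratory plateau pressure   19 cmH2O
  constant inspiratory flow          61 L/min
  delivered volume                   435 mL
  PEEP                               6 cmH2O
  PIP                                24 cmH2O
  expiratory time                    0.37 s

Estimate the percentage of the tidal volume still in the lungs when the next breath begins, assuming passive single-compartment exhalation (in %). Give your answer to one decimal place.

10.6

Flow: 61 L/min ÷ 60 = 1.0167 L/s.
R = (PIP − Pplat)/V̇ = (24 − 19) / 1.0167 = 5.0/1.0167 = 4.918 cmH2O·s/L.
C = Vt/(Pplat − PEEP) = 435.0 / (19 − 6) = 435.0/13.0 = 33.462 mL/cmH2O.
τ = R × C = 4.918 × 0.03346 L/cmH2O = 0.1646 s.
Fraction remaining at end-expiration = e^(−Te/τ) = e^(−0.37/0.1646) = 0.1056 → 10.56%.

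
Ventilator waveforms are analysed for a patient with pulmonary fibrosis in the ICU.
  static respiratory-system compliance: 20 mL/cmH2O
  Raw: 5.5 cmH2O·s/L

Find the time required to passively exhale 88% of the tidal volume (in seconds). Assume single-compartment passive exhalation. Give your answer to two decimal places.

τ = R × C = 5.5 × 20 mL/cmH2O = 5.5 × 0.020 L/cmH2O = 0.11 s.
Exhaled fraction f = 1 − e^(−t/τ) → t = −τ·ln(1 − f) = −0.11·ln(0.12) = 0.2332 s.

0.23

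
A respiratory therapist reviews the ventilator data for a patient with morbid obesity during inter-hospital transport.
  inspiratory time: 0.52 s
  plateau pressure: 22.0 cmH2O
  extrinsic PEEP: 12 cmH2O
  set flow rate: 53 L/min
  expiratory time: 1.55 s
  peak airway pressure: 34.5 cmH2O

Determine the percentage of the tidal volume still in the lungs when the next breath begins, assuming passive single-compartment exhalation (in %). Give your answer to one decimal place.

9.2

Flow: 53 L/min ÷ 60 = 0.8833 L/s.
Vt = flow × Ti = 0.8833 L/s × 0.52 s × 1000 mL/L = 459.32 mL.
R = (PIP − Pplat)/V̇ = (34.5 − 22.0) / 0.8833 = 12.5/0.8833 = 14.151 cmH2O·s/L.
C = Vt/(Pplat − PEEP) = 459.32 / (22.0 − 12) = 459.32/10.0 = 45.932 mL/cmH2O.
τ = R × C = 14.151 × 0.04593 L/cmH2O = 0.65 s.
Fraction remaining at end-expiration = e^(−Te/τ) = e^(−1.55/0.65) = 0.09212 → 9.212%.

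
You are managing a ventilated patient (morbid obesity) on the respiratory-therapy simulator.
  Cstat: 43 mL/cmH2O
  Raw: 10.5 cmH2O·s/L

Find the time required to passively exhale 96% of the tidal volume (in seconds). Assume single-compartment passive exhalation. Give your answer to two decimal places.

τ = R × C = 10.5 × 43 mL/cmH2O = 10.5 × 0.043 L/cmH2O = 0.4515 s.
Exhaled fraction f = 1 − e^(−t/τ) → t = −τ·ln(1 − f) = −0.4515·ln(0.04) = 1.453 s.

1.45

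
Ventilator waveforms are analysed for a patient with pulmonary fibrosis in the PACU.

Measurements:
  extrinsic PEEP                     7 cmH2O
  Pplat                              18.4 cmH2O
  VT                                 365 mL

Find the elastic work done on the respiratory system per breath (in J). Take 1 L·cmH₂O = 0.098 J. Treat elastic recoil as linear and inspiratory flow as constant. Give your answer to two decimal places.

0.20

Elastic work ≈ ½ × (Pplat − PEEP) × Vt = 0.5 × (18.4 − 7) × 0.365 L = 0.5 × 11.4 × 0.365 = 2.081 L·cmH2O.
× 0.098 J/(L·cmH2O) → 0.2039 J.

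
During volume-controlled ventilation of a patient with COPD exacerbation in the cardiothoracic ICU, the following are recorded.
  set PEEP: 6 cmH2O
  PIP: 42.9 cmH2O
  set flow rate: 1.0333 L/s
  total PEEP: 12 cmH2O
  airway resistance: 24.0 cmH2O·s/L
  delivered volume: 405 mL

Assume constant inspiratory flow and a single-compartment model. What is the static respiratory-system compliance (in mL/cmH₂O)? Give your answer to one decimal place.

66.4

Total PEEP = 12 cmH2O (set 6 + intrinsic 6); this is the baseline alveolar pressure.
Equation of motion (constant flow): PIP = Vt/C + R·V̇ + PEEP.
Vt/C = PIP − R·V̇ − PEEP = 42.9 − 24.0×1.0333 − 12 = 42.9 − 24.799 − 12 = 6.101 cmH2O.
C = Vt / 6.101 = 405 / 6.101 = 66.383 mL/cmH2O.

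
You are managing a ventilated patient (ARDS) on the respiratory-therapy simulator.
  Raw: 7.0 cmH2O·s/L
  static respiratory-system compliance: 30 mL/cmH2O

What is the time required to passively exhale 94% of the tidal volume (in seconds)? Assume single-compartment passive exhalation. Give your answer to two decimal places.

0.59

τ = R × C = 7.0 × 30 mL/cmH2O = 7.0 × 0.030 L/cmH2O = 0.21 s.
Exhaled fraction f = 1 − e^(−t/τ) → t = −τ·ln(1 − f) = −0.21·ln(0.06) = 0.5908 s.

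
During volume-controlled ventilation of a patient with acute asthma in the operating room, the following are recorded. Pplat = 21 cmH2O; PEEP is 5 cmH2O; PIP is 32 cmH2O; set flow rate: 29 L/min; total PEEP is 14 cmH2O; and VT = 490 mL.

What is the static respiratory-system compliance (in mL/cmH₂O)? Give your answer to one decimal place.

End-expiratory occlusion gives total PEEP = 14 cmH2O (intrinsic PEEP = 14 − 5 = 9). Use total PEEP for the elastic gradient.
Cstat = Vt / (Pplat − PEEPtotal) = 490 / (21 − 14) = 490 / 7.0 = 70.0 mL/cmH2O.

70.0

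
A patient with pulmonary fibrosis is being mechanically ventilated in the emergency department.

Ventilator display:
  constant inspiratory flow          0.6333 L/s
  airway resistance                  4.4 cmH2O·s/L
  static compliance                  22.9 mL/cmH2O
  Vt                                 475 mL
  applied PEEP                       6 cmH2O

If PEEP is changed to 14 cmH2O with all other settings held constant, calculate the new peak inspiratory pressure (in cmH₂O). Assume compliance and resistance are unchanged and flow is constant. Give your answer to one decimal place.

PIP = Vt/C + R·V̇ + PEEP (constant-flow equation of motion).
Only the baseline term changes: ΔPIP = ΔPEEP = 14 − 6 = 8.0 cmH2O.
Original PIP = 475/22.9 + 4.4×0.6333 + 6 = 29.529 cmH2O; new PIP = 29.529 + (8.0) = 37.529 cmH2O.

37.5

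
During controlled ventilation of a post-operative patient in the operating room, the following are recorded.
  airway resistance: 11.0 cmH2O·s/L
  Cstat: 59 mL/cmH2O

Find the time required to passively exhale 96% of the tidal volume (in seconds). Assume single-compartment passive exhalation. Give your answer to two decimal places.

τ = R × C = 11.0 × 59 mL/cmH2O = 11.0 × 0.059 L/cmH2O = 0.649 s.
Exhaled fraction f = 1 − e^(−t/τ) → t = −τ·ln(1 − f) = −0.649·ln(0.04) = 2.089 s.

2.09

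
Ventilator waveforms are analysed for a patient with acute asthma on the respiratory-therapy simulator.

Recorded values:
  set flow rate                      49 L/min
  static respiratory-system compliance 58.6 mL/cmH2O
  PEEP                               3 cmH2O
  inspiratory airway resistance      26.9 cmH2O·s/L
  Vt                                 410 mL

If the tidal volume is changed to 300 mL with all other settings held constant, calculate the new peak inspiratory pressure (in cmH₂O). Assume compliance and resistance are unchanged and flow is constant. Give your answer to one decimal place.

30.1

Flow: 49 L/min ÷ 60 = 0.8167 L/s.
PIP = Vt/C + R·V̇ + PEEP (constant-flow equation of motion).
Only the elastic term changes: ΔPIP = ΔVt / C = (300 − 410) / 58.6 = -1.877 cmH2O.
Original PIP = 410/58.6 + 26.9×0.8167 + 3 = 31.966 cmH2O; new PIP = 31.966 + (-1.877) = 30.089 cmH2O.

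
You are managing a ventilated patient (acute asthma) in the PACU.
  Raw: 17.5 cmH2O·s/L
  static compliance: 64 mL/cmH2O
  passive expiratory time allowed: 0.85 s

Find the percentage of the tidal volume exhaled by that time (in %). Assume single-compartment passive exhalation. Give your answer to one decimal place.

53.2

τ = R × C = 17.5 × 64 mL/cmH2O = 17.5 × 0.064 L/cmH2O = 1.12 s.
Passive exhalation: V(t)/V₀ = e^(−t/τ) = e^(−0.85/1.12) = 0.4682.
Fraction exhaled = 1 − 0.4682 = 0.5318 → 53.18%.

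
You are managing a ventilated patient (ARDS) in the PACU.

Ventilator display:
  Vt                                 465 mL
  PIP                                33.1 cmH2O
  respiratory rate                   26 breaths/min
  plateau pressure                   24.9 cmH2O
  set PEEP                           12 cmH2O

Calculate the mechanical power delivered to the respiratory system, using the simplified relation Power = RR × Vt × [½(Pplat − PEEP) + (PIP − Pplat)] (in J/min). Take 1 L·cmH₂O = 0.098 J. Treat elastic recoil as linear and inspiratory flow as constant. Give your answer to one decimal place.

17.4

Per-breath work = Vt × [½(Pplat−PEEP) + (PIP−Pplat)] = 0.465 × [0.5×12.9 + 8.2] = 0.465 × 14.65 = 6.812 L·cmH2O.
Power = 26 × 6.812 = 177.11 L·cmH2O/min.
× 0.098 J/(L·cmH2O) → 17.357 J/min.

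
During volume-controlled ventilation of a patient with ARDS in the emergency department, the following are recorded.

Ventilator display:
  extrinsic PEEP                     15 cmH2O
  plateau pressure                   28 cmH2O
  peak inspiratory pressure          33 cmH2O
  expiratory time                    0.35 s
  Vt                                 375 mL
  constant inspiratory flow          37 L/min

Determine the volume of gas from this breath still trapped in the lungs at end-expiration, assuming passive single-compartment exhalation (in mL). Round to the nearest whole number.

84

Flow: 37 L/min ÷ 60 = 0.6167 L/s.
R = (PIP − Pplat)/V̇ = (33 − 28) / 0.6167 = 5.0/0.6167 = 8.108 cmH2O·s/L.
C = Vt/(Pplat − PEEP) = 375.0 / (28 − 15) = 375.0/13.0 = 28.846 mL/cmH2O.
τ = R × C = 8.108 × 0.02885 L/cmH2O = 0.2339 s.
Fraction remaining = e^(−Te/τ) = e^(−0.35/0.2339) = 0.2239.
Trapped volume = 375.0 × 0.2239 = 83.963 mL.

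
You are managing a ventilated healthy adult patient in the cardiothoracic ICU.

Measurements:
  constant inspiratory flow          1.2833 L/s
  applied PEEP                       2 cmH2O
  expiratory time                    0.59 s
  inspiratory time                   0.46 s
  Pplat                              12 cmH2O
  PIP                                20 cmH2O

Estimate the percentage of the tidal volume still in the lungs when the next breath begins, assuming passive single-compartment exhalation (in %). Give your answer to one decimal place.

Vt = flow × Ti = 1.2833 L/s × 0.46 s × 1000 mL/L = 590.32 mL.
R = (PIP − Pplat)/V̇ = (20 − 12) / 1.2833 = 8.0/1.2833 = 6.234 cmH2O·s/L.
C = Vt/(Pplat − PEEP) = 590.32 / (12 − 2) = 590.32/10.0 = 59.032 mL/cmH2O.
τ = R × C = 6.234 × 0.05903 L/cmH2O = 0.368 s.
Fraction remaining at end-expiration = e^(−Te/τ) = e^(−0.59/0.368) = 0.2012 → 20.12%.

20.1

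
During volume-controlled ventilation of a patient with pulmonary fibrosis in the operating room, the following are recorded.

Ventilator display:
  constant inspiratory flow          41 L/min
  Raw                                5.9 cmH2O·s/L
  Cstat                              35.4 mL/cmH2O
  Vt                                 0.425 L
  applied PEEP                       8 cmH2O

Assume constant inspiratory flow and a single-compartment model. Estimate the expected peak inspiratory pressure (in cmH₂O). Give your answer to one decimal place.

24.0

Flow: 41 L/min ÷ 60 = 0.6833 L/s.
Equation of motion (constant flow): PIP = Vt/C + R·V̇ + PEEP.
PIP = 425/35.4 + 5.9×0.6833 + 8 = 12.006 + 4.031 + 8 = 24.037 cmH2O.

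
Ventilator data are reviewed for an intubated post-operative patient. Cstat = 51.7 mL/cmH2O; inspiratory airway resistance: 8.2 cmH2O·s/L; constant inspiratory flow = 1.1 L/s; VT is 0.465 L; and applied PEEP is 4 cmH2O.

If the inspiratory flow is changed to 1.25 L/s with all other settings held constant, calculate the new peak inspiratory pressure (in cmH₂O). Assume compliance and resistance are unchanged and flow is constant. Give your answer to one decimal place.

PIP = Vt/C + R·V̇ + PEEP (constant-flow equation of motion).
Only the resistive term changes: ΔPIP = R × ΔV̇ = 8.2 × (1.25 − 1.1) = 8.2 × 0.15 = 1.23 cmH2O.
Original PIP = 465/51.7 + 8.2×1.1 + 4 = 22.014 cmH2O; new PIP = 22.014 + (1.23) = 23.244 cmH2O.

23.2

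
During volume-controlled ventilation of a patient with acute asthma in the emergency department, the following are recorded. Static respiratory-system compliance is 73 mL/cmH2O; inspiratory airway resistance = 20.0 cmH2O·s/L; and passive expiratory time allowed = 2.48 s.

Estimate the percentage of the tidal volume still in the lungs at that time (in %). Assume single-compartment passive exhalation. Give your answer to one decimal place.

τ = R × C = 20.0 × 73 mL/cmH2O = 20.0 × 0.073 L/cmH2O = 1.46 s.
Passive exhalation: V(t)/V₀ = e^(−t/τ) = e^(−2.48/1.46) = 0.1829.
Fraction remaining = 0.1829 → 18.29%.

18.3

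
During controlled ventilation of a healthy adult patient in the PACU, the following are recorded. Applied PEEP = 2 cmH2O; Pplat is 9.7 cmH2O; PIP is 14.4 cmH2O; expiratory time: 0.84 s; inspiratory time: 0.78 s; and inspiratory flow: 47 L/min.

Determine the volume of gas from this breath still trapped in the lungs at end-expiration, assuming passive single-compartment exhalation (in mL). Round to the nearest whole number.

Flow: 47 L/min ÷ 60 = 0.7833 L/s.
Vt = flow × Ti = 0.7833 L/s × 0.78 s × 1000 mL/L = 610.97 mL.
R = (PIP − Pplat)/V̇ = (14.4 − 9.7) / 0.7833 = 4.7/0.7833 = 6.0 cmH2O·s/L.
C = Vt/(Pplat − PEEP) = 610.97 / (9.7 − 2) = 610.97/7.7 = 79.347 mL/cmH2O.
τ = R × C = 6.0 × 0.07935 L/cmH2O = 0.4761 s.
Fraction remaining = e^(−Te/τ) = e^(−0.84/0.4761) = 0.1713.
Trapped volume = 610.97 × 0.1713 = 104.66 mL.

105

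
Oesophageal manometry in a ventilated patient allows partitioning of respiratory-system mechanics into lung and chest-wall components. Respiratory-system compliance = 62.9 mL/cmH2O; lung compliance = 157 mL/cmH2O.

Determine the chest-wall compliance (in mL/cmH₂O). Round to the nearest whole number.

1/Ccw = 1/Crs − 1/CL.
1/Ccw = 1/62.9 − 1/157 = 0.009529.
Ccw = 104.94 mL/cmH2O.

105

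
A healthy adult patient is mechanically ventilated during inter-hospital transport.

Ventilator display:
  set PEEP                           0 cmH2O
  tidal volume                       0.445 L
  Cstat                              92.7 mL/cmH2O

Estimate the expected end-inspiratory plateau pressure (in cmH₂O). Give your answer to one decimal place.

4.8

Pplat = PEEP + Vt / Cstat = 0 + 445 / 92.7 = 0 + 4.8 = 4.8 cmH2O.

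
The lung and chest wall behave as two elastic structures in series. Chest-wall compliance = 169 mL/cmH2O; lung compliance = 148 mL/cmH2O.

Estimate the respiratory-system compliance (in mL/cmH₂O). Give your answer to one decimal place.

78.9

Lung and chest wall are elastances in series: 1/Crs = 1/CL + 1/Ccw.
1/Crs = 1/148 + 1/169 = 0.01267.
Crs = 78.927 mL/cmH2O.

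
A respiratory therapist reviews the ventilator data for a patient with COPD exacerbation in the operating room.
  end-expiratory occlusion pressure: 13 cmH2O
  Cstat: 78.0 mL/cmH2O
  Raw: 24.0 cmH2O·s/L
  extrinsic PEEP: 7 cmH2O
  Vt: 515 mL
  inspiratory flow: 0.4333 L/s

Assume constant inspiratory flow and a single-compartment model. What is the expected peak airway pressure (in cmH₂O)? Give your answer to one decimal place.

30.0

Total PEEP = 13 cmH2O (set 7 + intrinsic 6); this is the baseline alveolar pressure.
Equation of motion (constant flow): PIP = Vt/C + R·V̇ + PEEP.
PIP = 515/78.0 + 24.0×0.4333 + 13 = 6.603 + 10.399 + 13 = 30.002 cmH2O.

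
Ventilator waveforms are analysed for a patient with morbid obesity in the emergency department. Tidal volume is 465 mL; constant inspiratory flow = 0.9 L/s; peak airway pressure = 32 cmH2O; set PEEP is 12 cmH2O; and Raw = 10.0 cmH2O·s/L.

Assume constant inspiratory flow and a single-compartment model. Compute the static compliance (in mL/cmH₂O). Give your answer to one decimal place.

42.3

Equation of motion (constant flow): PIP = Vt/C + R·V̇ + PEEP.
Vt/C = PIP − R·V̇ − PEEP = 32 − 10.0×0.9 − 12 = 32 − 9.0 − 12 = 11.0 cmH2O.
C = Vt / 11.0 = 465 / 11.0 = 42.273 mL/cmH2O.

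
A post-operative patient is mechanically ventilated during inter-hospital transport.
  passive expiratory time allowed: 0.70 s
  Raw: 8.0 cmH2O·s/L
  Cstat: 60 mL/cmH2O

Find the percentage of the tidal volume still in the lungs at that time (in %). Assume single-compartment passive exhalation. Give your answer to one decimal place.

23.3

τ = R × C = 8.0 × 60 mL/cmH2O = 8.0 × 0.060 L/cmH2O = 0.48 s.
Passive exhalation: V(t)/V₀ = e^(−t/τ) = e^(−0.70/0.48) = 0.2326.
Fraction remaining = 0.2326 → 23.26%.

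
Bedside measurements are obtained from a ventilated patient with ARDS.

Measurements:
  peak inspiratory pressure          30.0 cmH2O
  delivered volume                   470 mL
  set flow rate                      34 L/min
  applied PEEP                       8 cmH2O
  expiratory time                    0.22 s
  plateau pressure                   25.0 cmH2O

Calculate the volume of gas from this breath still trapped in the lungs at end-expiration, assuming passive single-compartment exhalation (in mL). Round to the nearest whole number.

191

Flow: 34 L/min ÷ 60 = 0.5667 L/s.
R = (PIP − Pplat)/V̇ = (30.0 − 25.0) / 0.5667 = 5.0/0.5667 = 8.823 cmH2O·s/L.
C = Vt/(Pplat − PEEP) = 470.0 / (25.0 − 8) = 470.0/17.0 = 27.647 mL/cmH2O.
τ = R × C = 8.823 × 0.02765 L/cmH2O = 0.244 s.
Fraction remaining = e^(−Te/τ) = e^(−0.22/0.244) = 0.4059.
Trapped volume = 470.0 × 0.4059 = 190.77 mL.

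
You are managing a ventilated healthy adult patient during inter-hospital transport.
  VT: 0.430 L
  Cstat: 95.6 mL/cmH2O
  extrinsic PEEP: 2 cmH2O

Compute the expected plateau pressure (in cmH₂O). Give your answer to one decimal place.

6.5

Pplat = PEEP + Vt / Cstat = 2 + 430 / 95.6 = 2 + 4.498 = 6.498 cmH2O.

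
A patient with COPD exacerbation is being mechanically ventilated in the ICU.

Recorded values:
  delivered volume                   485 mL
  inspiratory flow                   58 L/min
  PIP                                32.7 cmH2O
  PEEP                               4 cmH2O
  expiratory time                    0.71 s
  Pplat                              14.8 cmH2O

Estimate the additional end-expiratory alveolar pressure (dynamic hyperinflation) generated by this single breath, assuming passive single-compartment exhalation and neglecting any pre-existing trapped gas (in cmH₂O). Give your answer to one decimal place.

Flow: 58 L/min ÷ 60 = 0.9667 L/s.
R = (PIP − Pplat)/V̇ = (32.7 − 14.8) / 0.9667 = 17.9/0.9667 = 18.517 cmH2O·s/L.
C = Vt/(Pplat − PEEP) = 485.0 / (14.8 − 4) = 485.0/10.8 = 44.907 mL/cmH2O.
τ = R × C = 18.517 × 0.04491 L/cmH2O = 0.8316 s.
Fraction remaining = e^(−Te/τ) = e^(−0.71/0.8316) = 0.4258; trapped volume = 485.0 × 0.4258 = 206.51 mL.
Additional alveolar pressure from trapping ≈ V_trapped / C = 206.51 / 44.907 = 4.599 cmH2O.

4.6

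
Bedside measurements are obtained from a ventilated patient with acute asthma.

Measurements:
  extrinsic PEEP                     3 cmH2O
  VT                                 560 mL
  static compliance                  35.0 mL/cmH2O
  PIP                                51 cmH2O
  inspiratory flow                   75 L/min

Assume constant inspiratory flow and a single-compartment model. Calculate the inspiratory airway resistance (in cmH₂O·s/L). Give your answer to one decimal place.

Flow: 75 L/min ÷ 60 = 1.25 L/s.
Equation of motion (constant flow): PIP = Vt/C + R·V̇ + PEEP.
R·V̇ = PIP − Vt/C − PEEP = 51 − 560/35.0 − 3 = 51 − 16.0 − 3 = 32.0 cmH2O.
R = 32.0 / 1.25 = 25.6 cmH2O·s/L.

25.6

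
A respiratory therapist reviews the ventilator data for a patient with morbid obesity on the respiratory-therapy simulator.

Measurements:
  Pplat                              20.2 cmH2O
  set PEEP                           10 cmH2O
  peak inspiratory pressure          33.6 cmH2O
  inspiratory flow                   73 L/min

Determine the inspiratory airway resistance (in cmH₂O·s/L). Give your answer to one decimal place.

11.0

Flow: 73 L/min ÷ 60 = 1.2167 L/s.
Raw = (PIP − Pplat) / flow = (33.6 − 20.2) / 1.2167 = 13.4 / 1.2167 = 11.013 cmH2O·s/L.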